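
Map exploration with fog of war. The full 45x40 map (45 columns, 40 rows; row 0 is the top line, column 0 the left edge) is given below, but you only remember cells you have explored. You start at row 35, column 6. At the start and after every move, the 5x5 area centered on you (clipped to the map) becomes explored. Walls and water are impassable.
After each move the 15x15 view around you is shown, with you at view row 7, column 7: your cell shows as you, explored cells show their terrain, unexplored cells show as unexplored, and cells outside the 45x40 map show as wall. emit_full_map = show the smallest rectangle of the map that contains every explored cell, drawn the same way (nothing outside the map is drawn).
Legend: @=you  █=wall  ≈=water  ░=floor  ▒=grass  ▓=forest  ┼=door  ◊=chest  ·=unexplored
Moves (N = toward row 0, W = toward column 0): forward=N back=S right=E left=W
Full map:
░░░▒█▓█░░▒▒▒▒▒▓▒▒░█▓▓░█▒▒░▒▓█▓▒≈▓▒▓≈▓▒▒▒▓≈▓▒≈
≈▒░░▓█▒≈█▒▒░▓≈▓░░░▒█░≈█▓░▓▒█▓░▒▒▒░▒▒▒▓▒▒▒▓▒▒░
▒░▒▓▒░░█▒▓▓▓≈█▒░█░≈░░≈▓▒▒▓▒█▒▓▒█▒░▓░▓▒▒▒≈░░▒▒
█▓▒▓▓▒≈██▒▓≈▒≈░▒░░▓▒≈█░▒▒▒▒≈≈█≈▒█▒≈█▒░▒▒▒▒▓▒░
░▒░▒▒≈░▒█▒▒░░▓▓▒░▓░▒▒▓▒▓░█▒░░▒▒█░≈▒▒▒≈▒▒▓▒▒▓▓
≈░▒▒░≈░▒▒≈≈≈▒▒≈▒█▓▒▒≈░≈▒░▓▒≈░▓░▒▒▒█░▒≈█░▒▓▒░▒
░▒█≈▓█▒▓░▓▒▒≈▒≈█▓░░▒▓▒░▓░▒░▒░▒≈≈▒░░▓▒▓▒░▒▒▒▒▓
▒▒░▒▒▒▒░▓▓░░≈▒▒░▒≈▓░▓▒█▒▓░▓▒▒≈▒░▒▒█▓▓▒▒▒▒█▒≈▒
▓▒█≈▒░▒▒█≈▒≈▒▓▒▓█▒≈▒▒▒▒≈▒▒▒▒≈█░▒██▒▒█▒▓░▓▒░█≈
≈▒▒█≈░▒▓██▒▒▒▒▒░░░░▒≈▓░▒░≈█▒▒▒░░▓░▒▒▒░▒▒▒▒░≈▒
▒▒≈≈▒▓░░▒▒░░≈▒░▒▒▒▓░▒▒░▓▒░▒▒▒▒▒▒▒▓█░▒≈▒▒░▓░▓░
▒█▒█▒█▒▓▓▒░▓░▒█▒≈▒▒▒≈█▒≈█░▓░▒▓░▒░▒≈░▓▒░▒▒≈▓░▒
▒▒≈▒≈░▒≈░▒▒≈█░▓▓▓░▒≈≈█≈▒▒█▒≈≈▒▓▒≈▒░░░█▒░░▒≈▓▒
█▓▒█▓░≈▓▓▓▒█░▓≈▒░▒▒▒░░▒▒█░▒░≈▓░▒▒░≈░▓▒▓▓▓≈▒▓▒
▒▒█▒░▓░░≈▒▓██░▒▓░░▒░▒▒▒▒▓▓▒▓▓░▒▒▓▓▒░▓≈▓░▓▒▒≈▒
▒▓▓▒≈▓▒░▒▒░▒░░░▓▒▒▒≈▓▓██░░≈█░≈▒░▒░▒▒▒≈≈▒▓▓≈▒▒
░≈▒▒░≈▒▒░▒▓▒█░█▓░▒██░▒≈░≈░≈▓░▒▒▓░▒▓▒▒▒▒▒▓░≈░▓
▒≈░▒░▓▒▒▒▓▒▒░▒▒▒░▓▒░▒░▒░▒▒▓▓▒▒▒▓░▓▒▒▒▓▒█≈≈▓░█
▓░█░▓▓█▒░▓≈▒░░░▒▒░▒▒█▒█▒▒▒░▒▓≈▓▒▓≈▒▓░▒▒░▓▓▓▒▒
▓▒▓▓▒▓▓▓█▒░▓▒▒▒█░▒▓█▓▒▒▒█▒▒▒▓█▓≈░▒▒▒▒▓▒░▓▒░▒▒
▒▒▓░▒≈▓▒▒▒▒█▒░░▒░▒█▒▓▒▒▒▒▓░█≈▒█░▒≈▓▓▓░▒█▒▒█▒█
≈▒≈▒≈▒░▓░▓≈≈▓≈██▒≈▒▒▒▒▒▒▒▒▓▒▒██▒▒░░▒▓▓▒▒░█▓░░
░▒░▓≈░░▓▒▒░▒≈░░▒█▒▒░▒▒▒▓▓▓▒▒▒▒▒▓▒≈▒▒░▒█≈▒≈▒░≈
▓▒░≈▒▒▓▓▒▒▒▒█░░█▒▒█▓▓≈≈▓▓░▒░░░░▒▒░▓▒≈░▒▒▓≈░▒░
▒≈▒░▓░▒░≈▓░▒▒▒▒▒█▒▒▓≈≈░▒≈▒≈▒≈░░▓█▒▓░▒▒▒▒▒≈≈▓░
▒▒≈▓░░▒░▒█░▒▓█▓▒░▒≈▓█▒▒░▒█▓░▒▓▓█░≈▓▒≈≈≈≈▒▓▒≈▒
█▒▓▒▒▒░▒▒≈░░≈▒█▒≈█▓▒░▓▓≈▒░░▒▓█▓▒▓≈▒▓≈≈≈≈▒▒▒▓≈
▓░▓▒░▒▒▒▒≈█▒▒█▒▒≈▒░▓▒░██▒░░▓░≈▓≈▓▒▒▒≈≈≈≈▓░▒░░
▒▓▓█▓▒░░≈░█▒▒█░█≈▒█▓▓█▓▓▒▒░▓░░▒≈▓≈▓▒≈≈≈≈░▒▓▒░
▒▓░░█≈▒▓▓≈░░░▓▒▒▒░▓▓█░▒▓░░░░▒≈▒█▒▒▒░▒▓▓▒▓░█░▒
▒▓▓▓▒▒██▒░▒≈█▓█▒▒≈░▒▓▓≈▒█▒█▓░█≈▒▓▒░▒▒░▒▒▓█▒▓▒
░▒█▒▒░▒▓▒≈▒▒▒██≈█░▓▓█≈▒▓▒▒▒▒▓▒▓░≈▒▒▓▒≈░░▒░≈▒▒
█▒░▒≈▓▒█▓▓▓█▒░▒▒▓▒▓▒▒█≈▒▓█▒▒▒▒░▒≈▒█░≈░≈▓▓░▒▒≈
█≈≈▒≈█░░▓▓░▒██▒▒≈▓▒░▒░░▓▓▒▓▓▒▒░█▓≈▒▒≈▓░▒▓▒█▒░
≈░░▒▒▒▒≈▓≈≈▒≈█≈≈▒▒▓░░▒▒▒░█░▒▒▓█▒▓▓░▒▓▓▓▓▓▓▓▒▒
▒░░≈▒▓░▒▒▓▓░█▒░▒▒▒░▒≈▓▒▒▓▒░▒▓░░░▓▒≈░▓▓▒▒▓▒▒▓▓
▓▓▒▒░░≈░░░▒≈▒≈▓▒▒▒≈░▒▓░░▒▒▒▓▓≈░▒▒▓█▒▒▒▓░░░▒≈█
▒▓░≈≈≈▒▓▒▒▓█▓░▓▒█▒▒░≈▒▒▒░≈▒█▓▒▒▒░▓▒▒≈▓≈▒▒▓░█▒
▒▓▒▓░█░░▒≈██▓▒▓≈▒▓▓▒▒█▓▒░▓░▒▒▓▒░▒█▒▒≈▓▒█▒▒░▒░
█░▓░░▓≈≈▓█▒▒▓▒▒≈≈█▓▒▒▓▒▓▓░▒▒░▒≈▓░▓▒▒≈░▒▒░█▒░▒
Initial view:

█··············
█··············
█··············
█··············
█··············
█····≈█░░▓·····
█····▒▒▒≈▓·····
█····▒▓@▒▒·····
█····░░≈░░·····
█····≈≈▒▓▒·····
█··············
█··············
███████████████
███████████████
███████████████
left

██·············
██·············
██·············
██·············
██·············
██···▒≈█░░▓····
██···▒▒▒▒≈▓····
██···≈▒@░▒▒····
██···▒░░≈░░····
██···≈≈≈▒▓▒····
██·············
██·············
███████████████
███████████████
███████████████

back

██·············
██·············
██·············
██·············
██···▒≈█░░▓····
██···▒▒▒▒≈▓····
██···≈▒▓░▒▒····
██···▒░@≈░░····
██···≈≈≈▒▓▒····
██···▓░█░░·····
██·············
███████████████
███████████████
███████████████
███████████████

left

███············
███············
███············
███············
███···▒≈█░░▓···
███··░▒▒▒▒≈▓···
███··░≈▒▓░▒▒···
███··▒▒@░≈░░···
███··░≈≈≈▒▓▒···
███··▒▓░█░░····
███············
███████████████
███████████████
███████████████
███████████████

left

████···········
████···········
████···········
████···········
████···▒≈█░░▓··
████·░░▒▒▒▒≈▓··
████·░░≈▒▓░▒▒··
████·▓▒@░░≈░░··
████·▓░≈≈≈▒▓▒··
████·▓▒▓░█░░···
████···········
███████████████
███████████████
███████████████
███████████████

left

█████··········
█████··········
█████··········
█████··········
█████···▒≈█░░▓·
█████≈░░▒▒▒▒≈▓·
█████▒░░≈▒▓░▒▒·
█████▓▓@▒░░≈░░·
█████▒▓░≈≈≈▒▓▒·
█████▒▓▒▓░█░░··
█████··········
███████████████
███████████████
███████████████
███████████████

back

█████··········
█████··········
█████··········
█████···▒≈█░░▓·
█████≈░░▒▒▒▒≈▓·
█████▒░░≈▒▓░▒▒·
█████▓▓▒▒░░≈░░·
█████▒▓@≈≈≈▒▓▒·
█████▒▓▒▓░█░░··
██████░▓░░·····
███████████████
███████████████
███████████████
███████████████
███████████████

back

█████··········
█████··········
█████···▒≈█░░▓·
█████≈░░▒▒▒▒≈▓·
█████▒░░≈▒▓░▒▒·
█████▓▓▒▒░░≈░░·
█████▒▓░≈≈≈▒▓▒·
█████▒▓@▓░█░░··
██████░▓░░·····
███████████████
███████████████
███████████████
███████████████
███████████████
███████████████

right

████···········
████···········
████···▒≈█░░▓··
████≈░░▒▒▒▒≈▓··
████▒░░≈▒▓░▒▒··
████▓▓▒▒░░≈░░··
████▒▓░≈≈≈▒▓▒··
████▒▓▒@░█░░···
█████░▓░░▓·····
███████████████
███████████████
███████████████
███████████████
███████████████
███████████████

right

███············
███············
███···▒≈█░░▓···
███≈░░▒▒▒▒≈▓···
███▒░░≈▒▓░▒▒···
███▓▓▒▒░░≈░░···
███▒▓░≈≈≈▒▓▒···
███▒▓▒▓@█░░····
████░▓░░▓≈·····
███████████████
███████████████
███████████████
███████████████
███████████████
███████████████

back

███············
███···▒≈█░░▓···
███≈░░▒▒▒▒≈▓···
███▒░░≈▒▓░▒▒···
███▓▓▒▒░░≈░░···
███▒▓░≈≈≈▒▓▒···
███▒▓▒▓░█░░····
████░▓░@▓≈·····
███████████████
███████████████
███████████████
███████████████
███████████████
███████████████
███████████████

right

██·············
██···▒≈█░░▓····
██≈░░▒▒▒▒≈▓····
██▒░░≈▒▓░▒▒····
██▓▓▒▒░░≈░░····
██▒▓░≈≈≈▒▓▒····
██▒▓▒▓░█░░·····
███░▓░░@≈≈·····
███████████████
███████████████
███████████████
███████████████
███████████████
███████████████
███████████████

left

███············
███···▒≈█░░▓···
███≈░░▒▒▒▒≈▓···
███▒░░≈▒▓░▒▒···
███▓▓▒▒░░≈░░···
███▒▓░≈≈≈▒▓▒···
███▒▓▒▓░█░░····
████░▓░@▓≈≈····
███████████████
███████████████
███████████████
███████████████
███████████████
███████████████
███████████████

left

████···········
████···▒≈█░░▓··
████≈░░▒▒▒▒≈▓··
████▒░░≈▒▓░▒▒··
████▓▓▒▒░░≈░░··
████▒▓░≈≈≈▒▓▒··
████▒▓▒▓░█░░···
█████░▓@░▓≈≈···
███████████████
███████████████
███████████████
███████████████
███████████████
███████████████
███████████████

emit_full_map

···▒≈█░░▓
≈░░▒▒▒▒≈▓
▒░░≈▒▓░▒▒
▓▓▒▒░░≈░░
▒▓░≈≈≈▒▓▒
▒▓▒▓░█░░·
█░▓@░▓≈≈·

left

█████··········
█████···▒≈█░░▓·
█████≈░░▒▒▒▒≈▓·
█████▒░░≈▒▓░▒▒·
█████▓▓▒▒░░≈░░·
█████▒▓░≈≈≈▒▓▒·
█████▒▓▒▓░█░░··
██████░@░░▓≈≈··
███████████████
███████████████
███████████████
███████████████
███████████████
███████████████
███████████████

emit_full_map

···▒≈█░░▓
≈░░▒▒▒▒≈▓
▒░░≈▒▓░▒▒
▓▓▒▒░░≈░░
▒▓░≈≈≈▒▓▒
▒▓▒▓░█░░·
█░@░░▓≈≈·


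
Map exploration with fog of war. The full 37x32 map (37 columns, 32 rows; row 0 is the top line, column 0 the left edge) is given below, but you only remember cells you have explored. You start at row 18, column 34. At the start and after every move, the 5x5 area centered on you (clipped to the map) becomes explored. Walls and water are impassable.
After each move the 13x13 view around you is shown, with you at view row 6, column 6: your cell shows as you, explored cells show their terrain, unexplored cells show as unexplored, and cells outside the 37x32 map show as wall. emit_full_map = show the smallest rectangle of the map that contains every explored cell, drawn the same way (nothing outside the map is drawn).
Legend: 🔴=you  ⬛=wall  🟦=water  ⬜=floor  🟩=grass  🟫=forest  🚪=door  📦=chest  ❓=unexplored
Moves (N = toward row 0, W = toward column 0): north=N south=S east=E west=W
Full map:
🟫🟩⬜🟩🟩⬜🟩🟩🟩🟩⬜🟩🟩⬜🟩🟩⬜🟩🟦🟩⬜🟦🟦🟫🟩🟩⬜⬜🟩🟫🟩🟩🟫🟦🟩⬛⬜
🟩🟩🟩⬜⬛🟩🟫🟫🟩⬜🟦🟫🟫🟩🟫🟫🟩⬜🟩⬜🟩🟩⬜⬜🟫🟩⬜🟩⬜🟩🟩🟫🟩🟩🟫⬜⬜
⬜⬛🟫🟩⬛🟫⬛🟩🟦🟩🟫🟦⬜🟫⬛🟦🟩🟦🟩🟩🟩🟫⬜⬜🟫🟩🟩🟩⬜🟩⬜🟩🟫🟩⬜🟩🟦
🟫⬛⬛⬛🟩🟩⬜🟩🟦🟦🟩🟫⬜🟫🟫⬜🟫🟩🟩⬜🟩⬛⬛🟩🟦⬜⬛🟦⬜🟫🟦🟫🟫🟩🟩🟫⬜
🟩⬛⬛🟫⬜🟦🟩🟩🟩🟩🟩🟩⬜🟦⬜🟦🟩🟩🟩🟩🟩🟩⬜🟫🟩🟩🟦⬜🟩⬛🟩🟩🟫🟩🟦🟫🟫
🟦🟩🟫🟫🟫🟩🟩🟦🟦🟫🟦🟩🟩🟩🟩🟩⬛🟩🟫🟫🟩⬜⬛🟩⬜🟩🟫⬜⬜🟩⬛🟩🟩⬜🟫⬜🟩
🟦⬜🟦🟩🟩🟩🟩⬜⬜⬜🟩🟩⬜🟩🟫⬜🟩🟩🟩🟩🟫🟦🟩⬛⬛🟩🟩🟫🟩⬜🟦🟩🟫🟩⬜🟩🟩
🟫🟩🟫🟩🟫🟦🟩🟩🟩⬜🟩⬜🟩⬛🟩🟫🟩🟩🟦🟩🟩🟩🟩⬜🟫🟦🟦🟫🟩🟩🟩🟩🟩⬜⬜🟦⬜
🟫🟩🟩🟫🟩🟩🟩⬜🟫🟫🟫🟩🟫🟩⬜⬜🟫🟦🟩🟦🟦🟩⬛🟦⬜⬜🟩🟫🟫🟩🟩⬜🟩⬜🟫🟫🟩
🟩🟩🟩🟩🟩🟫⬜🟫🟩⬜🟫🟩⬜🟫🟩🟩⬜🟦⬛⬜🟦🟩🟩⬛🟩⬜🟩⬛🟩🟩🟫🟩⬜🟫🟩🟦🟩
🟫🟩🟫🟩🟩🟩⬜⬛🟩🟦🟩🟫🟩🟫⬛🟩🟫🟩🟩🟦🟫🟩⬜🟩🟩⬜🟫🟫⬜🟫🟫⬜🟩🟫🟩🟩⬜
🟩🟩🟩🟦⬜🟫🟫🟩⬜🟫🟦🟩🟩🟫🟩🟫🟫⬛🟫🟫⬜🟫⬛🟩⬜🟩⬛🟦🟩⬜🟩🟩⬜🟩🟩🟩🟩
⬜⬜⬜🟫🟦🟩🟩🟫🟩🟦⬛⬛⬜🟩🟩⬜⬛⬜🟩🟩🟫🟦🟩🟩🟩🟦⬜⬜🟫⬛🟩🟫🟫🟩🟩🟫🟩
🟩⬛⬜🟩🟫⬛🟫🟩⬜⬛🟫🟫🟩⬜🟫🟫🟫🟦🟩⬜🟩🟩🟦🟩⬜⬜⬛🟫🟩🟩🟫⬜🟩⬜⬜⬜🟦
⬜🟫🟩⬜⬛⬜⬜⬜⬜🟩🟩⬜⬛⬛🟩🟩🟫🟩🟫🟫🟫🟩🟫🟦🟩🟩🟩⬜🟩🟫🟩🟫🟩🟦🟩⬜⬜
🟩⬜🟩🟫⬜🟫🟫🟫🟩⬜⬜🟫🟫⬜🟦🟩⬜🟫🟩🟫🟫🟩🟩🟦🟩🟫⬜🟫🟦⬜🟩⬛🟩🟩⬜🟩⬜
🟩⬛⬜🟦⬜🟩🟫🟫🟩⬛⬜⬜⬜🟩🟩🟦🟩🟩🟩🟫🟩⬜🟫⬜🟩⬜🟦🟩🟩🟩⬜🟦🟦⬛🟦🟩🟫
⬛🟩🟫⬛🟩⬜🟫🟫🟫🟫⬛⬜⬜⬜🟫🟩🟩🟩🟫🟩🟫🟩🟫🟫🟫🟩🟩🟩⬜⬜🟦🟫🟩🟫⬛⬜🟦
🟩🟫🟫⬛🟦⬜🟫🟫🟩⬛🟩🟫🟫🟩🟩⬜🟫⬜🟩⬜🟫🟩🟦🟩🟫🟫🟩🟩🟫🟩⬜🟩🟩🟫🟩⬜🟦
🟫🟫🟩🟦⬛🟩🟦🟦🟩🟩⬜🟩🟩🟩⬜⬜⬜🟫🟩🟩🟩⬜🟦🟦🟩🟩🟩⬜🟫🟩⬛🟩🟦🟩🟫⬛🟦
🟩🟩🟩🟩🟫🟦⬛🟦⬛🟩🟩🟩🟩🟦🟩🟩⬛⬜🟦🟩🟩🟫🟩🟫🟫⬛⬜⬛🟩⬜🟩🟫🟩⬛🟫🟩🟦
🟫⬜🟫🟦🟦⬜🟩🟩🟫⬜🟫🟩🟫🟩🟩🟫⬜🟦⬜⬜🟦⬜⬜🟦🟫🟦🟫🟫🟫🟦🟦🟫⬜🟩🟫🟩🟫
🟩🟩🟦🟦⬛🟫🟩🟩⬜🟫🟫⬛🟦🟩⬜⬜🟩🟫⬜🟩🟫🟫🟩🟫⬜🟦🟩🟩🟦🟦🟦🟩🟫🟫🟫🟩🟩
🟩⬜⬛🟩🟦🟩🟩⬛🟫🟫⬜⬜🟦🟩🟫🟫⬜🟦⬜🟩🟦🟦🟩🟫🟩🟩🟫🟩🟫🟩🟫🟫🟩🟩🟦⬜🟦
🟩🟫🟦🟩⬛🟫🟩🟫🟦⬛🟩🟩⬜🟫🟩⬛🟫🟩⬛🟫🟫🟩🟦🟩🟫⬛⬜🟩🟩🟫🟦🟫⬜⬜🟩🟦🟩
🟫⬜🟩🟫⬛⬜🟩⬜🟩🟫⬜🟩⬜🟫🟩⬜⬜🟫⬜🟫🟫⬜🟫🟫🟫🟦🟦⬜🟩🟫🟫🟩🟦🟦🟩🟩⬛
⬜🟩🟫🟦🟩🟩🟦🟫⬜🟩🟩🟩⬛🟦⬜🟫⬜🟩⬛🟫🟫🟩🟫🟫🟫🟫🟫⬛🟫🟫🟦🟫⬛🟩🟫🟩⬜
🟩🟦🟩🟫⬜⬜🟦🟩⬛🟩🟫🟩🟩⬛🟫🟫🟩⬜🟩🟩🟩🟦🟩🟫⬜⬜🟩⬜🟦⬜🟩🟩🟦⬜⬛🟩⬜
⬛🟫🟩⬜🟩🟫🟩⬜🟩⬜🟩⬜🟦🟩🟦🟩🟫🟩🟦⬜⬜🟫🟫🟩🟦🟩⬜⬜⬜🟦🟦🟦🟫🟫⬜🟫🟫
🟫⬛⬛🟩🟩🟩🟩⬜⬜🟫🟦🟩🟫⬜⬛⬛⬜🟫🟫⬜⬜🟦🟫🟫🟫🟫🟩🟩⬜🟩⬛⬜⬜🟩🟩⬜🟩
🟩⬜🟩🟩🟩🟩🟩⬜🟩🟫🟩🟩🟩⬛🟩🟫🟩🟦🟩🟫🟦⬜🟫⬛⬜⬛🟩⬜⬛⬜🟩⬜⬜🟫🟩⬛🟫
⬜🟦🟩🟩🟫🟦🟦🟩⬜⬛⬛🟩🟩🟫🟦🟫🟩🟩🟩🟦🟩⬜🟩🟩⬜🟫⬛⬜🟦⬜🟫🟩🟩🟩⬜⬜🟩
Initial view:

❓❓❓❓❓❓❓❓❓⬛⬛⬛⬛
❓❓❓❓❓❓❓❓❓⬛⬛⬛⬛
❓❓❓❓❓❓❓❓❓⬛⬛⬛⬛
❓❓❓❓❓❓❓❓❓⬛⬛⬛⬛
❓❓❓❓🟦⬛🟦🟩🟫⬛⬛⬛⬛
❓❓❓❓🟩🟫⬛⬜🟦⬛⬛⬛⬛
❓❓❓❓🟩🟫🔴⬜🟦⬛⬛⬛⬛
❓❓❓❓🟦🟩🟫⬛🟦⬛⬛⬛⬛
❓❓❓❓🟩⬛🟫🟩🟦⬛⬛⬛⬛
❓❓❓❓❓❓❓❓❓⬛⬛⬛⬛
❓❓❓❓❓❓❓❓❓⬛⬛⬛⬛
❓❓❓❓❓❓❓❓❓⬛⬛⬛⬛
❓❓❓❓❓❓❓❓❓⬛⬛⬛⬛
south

❓❓❓❓❓❓❓❓❓⬛⬛⬛⬛
❓❓❓❓❓❓❓❓❓⬛⬛⬛⬛
❓❓❓❓❓❓❓❓❓⬛⬛⬛⬛
❓❓❓❓🟦⬛🟦🟩🟫⬛⬛⬛⬛
❓❓❓❓🟩🟫⬛⬜🟦⬛⬛⬛⬛
❓❓❓❓🟩🟫🟩⬜🟦⬛⬛⬛⬛
❓❓❓❓🟦🟩🔴⬛🟦⬛⬛⬛⬛
❓❓❓❓🟩⬛🟫🟩🟦⬛⬛⬛⬛
❓❓❓❓⬜🟩🟫🟩🟫⬛⬛⬛⬛
❓❓❓❓❓❓❓❓❓⬛⬛⬛⬛
❓❓❓❓❓❓❓❓❓⬛⬛⬛⬛
❓❓❓❓❓❓❓❓❓⬛⬛⬛⬛
❓❓❓❓❓❓❓❓❓⬛⬛⬛⬛

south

❓❓❓❓❓❓❓❓❓⬛⬛⬛⬛
❓❓❓❓❓❓❓❓❓⬛⬛⬛⬛
❓❓❓❓🟦⬛🟦🟩🟫⬛⬛⬛⬛
❓❓❓❓🟩🟫⬛⬜🟦⬛⬛⬛⬛
❓❓❓❓🟩🟫🟩⬜🟦⬛⬛⬛⬛
❓❓❓❓🟦🟩🟫⬛🟦⬛⬛⬛⬛
❓❓❓❓🟩⬛🔴🟩🟦⬛⬛⬛⬛
❓❓❓❓⬜🟩🟫🟩🟫⬛⬛⬛⬛
❓❓❓❓🟫🟫🟫🟩🟩⬛⬛⬛⬛
❓❓❓❓❓❓❓❓❓⬛⬛⬛⬛
❓❓❓❓❓❓❓❓❓⬛⬛⬛⬛
❓❓❓❓❓❓❓❓❓⬛⬛⬛⬛
❓❓❓❓❓❓❓❓❓⬛⬛⬛⬛

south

❓❓❓❓❓❓❓❓❓⬛⬛⬛⬛
❓❓❓❓🟦⬛🟦🟩🟫⬛⬛⬛⬛
❓❓❓❓🟩🟫⬛⬜🟦⬛⬛⬛⬛
❓❓❓❓🟩🟫🟩⬜🟦⬛⬛⬛⬛
❓❓❓❓🟦🟩🟫⬛🟦⬛⬛⬛⬛
❓❓❓❓🟩⬛🟫🟩🟦⬛⬛⬛⬛
❓❓❓❓⬜🟩🔴🟩🟫⬛⬛⬛⬛
❓❓❓❓🟫🟫🟫🟩🟩⬛⬛⬛⬛
❓❓❓❓🟩🟩🟦⬜🟦⬛⬛⬛⬛
❓❓❓❓❓❓❓❓❓⬛⬛⬛⬛
❓❓❓❓❓❓❓❓❓⬛⬛⬛⬛
❓❓❓❓❓❓❓❓❓⬛⬛⬛⬛
❓❓❓❓❓❓❓❓❓⬛⬛⬛⬛

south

❓❓❓❓🟦⬛🟦🟩🟫⬛⬛⬛⬛
❓❓❓❓🟩🟫⬛⬜🟦⬛⬛⬛⬛
❓❓❓❓🟩🟫🟩⬜🟦⬛⬛⬛⬛
❓❓❓❓🟦🟩🟫⬛🟦⬛⬛⬛⬛
❓❓❓❓🟩⬛🟫🟩🟦⬛⬛⬛⬛
❓❓❓❓⬜🟩🟫🟩🟫⬛⬛⬛⬛
❓❓❓❓🟫🟫🔴🟩🟩⬛⬛⬛⬛
❓❓❓❓🟩🟩🟦⬜🟦⬛⬛⬛⬛
❓❓❓❓⬜⬜🟩🟦🟩⬛⬛⬛⬛
❓❓❓❓❓❓❓❓❓⬛⬛⬛⬛
❓❓❓❓❓❓❓❓❓⬛⬛⬛⬛
❓❓❓❓❓❓❓❓❓⬛⬛⬛⬛
❓❓❓❓❓❓❓❓❓⬛⬛⬛⬛

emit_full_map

🟦⬛🟦🟩🟫
🟩🟫⬛⬜🟦
🟩🟫🟩⬜🟦
🟦🟩🟫⬛🟦
🟩⬛🟫🟩🟦
⬜🟩🟫🟩🟫
🟫🟫🔴🟩🟩
🟩🟩🟦⬜🟦
⬜⬜🟩🟦🟩

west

❓❓❓❓❓🟦⬛🟦🟩🟫⬛⬛⬛
❓❓❓❓❓🟩🟫⬛⬜🟦⬛⬛⬛
❓❓❓❓❓🟩🟫🟩⬜🟦⬛⬛⬛
❓❓❓❓❓🟦🟩🟫⬛🟦⬛⬛⬛
❓❓❓❓🟫🟩⬛🟫🟩🟦⬛⬛⬛
❓❓❓❓🟫⬜🟩🟫🟩🟫⬛⬛⬛
❓❓❓❓🟩🟫🔴🟫🟩🟩⬛⬛⬛
❓❓❓❓🟫🟩🟩🟦⬜🟦⬛⬛⬛
❓❓❓❓🟫⬜⬜🟩🟦🟩⬛⬛⬛
❓❓❓❓❓❓❓❓❓❓⬛⬛⬛
❓❓❓❓❓❓❓❓❓❓⬛⬛⬛
❓❓❓❓❓❓❓❓❓❓⬛⬛⬛
❓❓❓❓❓❓❓❓❓❓⬛⬛⬛

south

❓❓❓❓❓🟩🟫⬛⬜🟦⬛⬛⬛
❓❓❓❓❓🟩🟫🟩⬜🟦⬛⬛⬛
❓❓❓❓❓🟦🟩🟫⬛🟦⬛⬛⬛
❓❓❓❓🟫🟩⬛🟫🟩🟦⬛⬛⬛
❓❓❓❓🟫⬜🟩🟫🟩🟫⬛⬛⬛
❓❓❓❓🟩🟫🟫🟫🟩🟩⬛⬛⬛
❓❓❓❓🟫🟩🔴🟦⬜🟦⬛⬛⬛
❓❓❓❓🟫⬜⬜🟩🟦🟩⬛⬛⬛
❓❓❓❓🟩🟦🟦🟩🟩❓⬛⬛⬛
❓❓❓❓❓❓❓❓❓❓⬛⬛⬛
❓❓❓❓❓❓❓❓❓❓⬛⬛⬛
❓❓❓❓❓❓❓❓❓❓⬛⬛⬛
❓❓❓❓❓❓❓❓❓❓⬛⬛⬛

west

❓❓❓❓❓❓🟩🟫⬛⬜🟦⬛⬛
❓❓❓❓❓❓🟩🟫🟩⬜🟦⬛⬛
❓❓❓❓❓❓🟦🟩🟫⬛🟦⬛⬛
❓❓❓❓❓🟫🟩⬛🟫🟩🟦⬛⬛
❓❓❓❓🟦🟫⬜🟩🟫🟩🟫⬛⬛
❓❓❓❓🟦🟩🟫🟫🟫🟩🟩⬛⬛
❓❓❓❓🟫🟫🔴🟩🟦⬜🟦⬛⬛
❓❓❓❓🟦🟫⬜⬜🟩🟦🟩⬛⬛
❓❓❓❓🟫🟩🟦🟦🟩🟩❓⬛⬛
❓❓❓❓❓❓❓❓❓❓❓⬛⬛
❓❓❓❓❓❓❓❓❓❓❓⬛⬛
❓❓❓❓❓❓❓❓❓❓❓⬛⬛
❓❓❓❓❓❓❓❓❓❓❓⬛⬛

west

❓❓❓❓❓❓❓🟩🟫⬛⬜🟦⬛
❓❓❓❓❓❓❓🟩🟫🟩⬜🟦⬛
❓❓❓❓❓❓❓🟦🟩🟫⬛🟦⬛
❓❓❓❓❓❓🟫🟩⬛🟫🟩🟦⬛
❓❓❓❓🟦🟦🟫⬜🟩🟫🟩🟫⬛
❓❓❓❓🟦🟦🟩🟫🟫🟫🟩🟩⬛
❓❓❓❓🟩🟫🔴🟩🟩🟦⬜🟦⬛
❓❓❓❓🟫🟦🟫⬜⬜🟩🟦🟩⬛
❓❓❓❓🟫🟫🟩🟦🟦🟩🟩❓⬛
❓❓❓❓❓❓❓❓❓❓❓❓⬛
❓❓❓❓❓❓❓❓❓❓❓❓⬛
❓❓❓❓❓❓❓❓❓❓❓❓⬛
❓❓❓❓❓❓❓❓❓❓❓❓⬛

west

❓❓❓❓❓❓❓❓🟩🟫⬛⬜🟦
❓❓❓❓❓❓❓❓🟩🟫🟩⬜🟦
❓❓❓❓❓❓❓❓🟦🟩🟫⬛🟦
❓❓❓❓❓❓❓🟫🟩⬛🟫🟩🟦
❓❓❓❓🟫🟦🟦🟫⬜🟩🟫🟩🟫
❓❓❓❓🟦🟦🟦🟩🟫🟫🟫🟩🟩
❓❓❓❓🟫🟩🔴🟫🟩🟩🟦⬜🟦
❓❓❓❓🟩🟫🟦🟫⬜⬜🟩🟦🟩
❓❓❓❓🟩🟫🟫🟩🟦🟦🟩🟩❓
❓❓❓❓❓❓❓❓❓❓❓❓❓
❓❓❓❓❓❓❓❓❓❓❓❓❓
❓❓❓❓❓❓❓❓❓❓❓❓❓
❓❓❓❓❓❓❓❓❓❓❓❓❓

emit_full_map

❓❓❓❓🟦⬛🟦🟩🟫
❓❓❓❓🟩🟫⬛⬜🟦
❓❓❓❓🟩🟫🟩⬜🟦
❓❓❓❓🟦🟩🟫⬛🟦
❓❓❓🟫🟩⬛🟫🟩🟦
🟫🟦🟦🟫⬜🟩🟫🟩🟫
🟦🟦🟦🟩🟫🟫🟫🟩🟩
🟫🟩🔴🟫🟩🟩🟦⬜🟦
🟩🟫🟦🟫⬜⬜🟩🟦🟩
🟩🟫🟫🟩🟦🟦🟩🟩❓

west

❓❓❓❓❓❓❓❓❓🟩🟫⬛⬜
❓❓❓❓❓❓❓❓❓🟩🟫🟩⬜
❓❓❓❓❓❓❓❓❓🟦🟩🟫⬛
❓❓❓❓❓❓❓❓🟫🟩⬛🟫🟩
❓❓❓❓🟫🟫🟦🟦🟫⬜🟩🟫🟩
❓❓❓❓🟩🟦🟦🟦🟩🟫🟫🟫🟩
❓❓❓❓🟩🟫🔴🟫🟫🟩🟩🟦⬜
❓❓❓❓🟩🟩🟫🟦🟫⬜⬜🟩🟦
❓❓❓❓⬜🟩🟫🟫🟩🟦🟦🟩🟩
❓❓❓❓❓❓❓❓❓❓❓❓❓
❓❓❓❓❓❓❓❓❓❓❓❓❓
❓❓❓❓❓❓❓❓❓❓❓❓❓
❓❓❓❓❓❓❓❓❓❓❓❓❓

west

❓❓❓❓❓❓❓❓❓❓🟩🟫⬛
❓❓❓❓❓❓❓❓❓❓🟩🟫🟩
❓❓❓❓❓❓❓❓❓❓🟦🟩🟫
❓❓❓❓❓❓❓❓❓🟫🟩⬛🟫
❓❓❓❓🟫🟫🟫🟦🟦🟫⬜🟩🟫
❓❓❓❓🟩🟩🟦🟦🟦🟩🟫🟫🟫
❓❓❓❓🟫🟩🔴🟩🟫🟫🟩🟩🟦
❓❓❓❓⬜🟩🟩🟫🟦🟫⬜⬜🟩
❓❓❓❓🟦⬜🟩🟫🟫🟩🟦🟦🟩
❓❓❓❓❓❓❓❓❓❓❓❓❓
❓❓❓❓❓❓❓❓❓❓❓❓❓
❓❓❓❓❓❓❓❓❓❓❓❓❓
❓❓❓❓❓❓❓❓❓❓❓❓❓

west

❓❓❓❓❓❓❓❓❓❓❓🟩🟫
❓❓❓❓❓❓❓❓❓❓❓🟩🟫
❓❓❓❓❓❓❓❓❓❓❓🟦🟩
❓❓❓❓❓❓❓❓❓❓🟫🟩⬛
❓❓❓❓🟦🟫🟫🟫🟦🟦🟫⬜🟩
❓❓❓❓🟦🟩🟩🟦🟦🟦🟩🟫🟫
❓❓❓❓🟩🟫🔴🟫🟩🟫🟫🟩🟩
❓❓❓❓⬛⬜🟩🟩🟫🟦🟫⬜⬜
❓❓❓❓🟦🟦⬜🟩🟫🟫🟩🟦🟦
❓❓❓❓❓❓❓❓❓❓❓❓❓
❓❓❓❓❓❓❓❓❓❓❓❓❓
❓❓❓❓❓❓❓❓❓❓❓❓❓
❓❓❓❓❓❓❓❓❓❓❓❓❓

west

❓❓❓❓❓❓❓❓❓❓❓❓🟩
❓❓❓❓❓❓❓❓❓❓❓❓🟩
❓❓❓❓❓❓❓❓❓❓❓❓🟦
❓❓❓❓❓❓❓❓❓❓❓🟫🟩
❓❓❓❓🟫🟦🟫🟫🟫🟦🟦🟫⬜
❓❓❓❓⬜🟦🟩🟩🟦🟦🟦🟩🟫
❓❓❓❓🟩🟩🔴🟩🟫🟩🟫🟫🟩
❓❓❓❓🟫⬛⬜🟩🟩🟫🟦🟫⬜
❓❓❓❓🟫🟦🟦⬜🟩🟫🟫🟩🟦
❓❓❓❓❓❓❓❓❓❓❓❓❓
❓❓❓❓❓❓❓❓❓❓❓❓❓
❓❓❓❓❓❓❓❓❓❓❓❓❓
❓❓❓❓❓❓❓❓❓❓❓❓❓

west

❓❓❓❓❓❓❓❓❓❓❓❓❓
❓❓❓❓❓❓❓❓❓❓❓❓❓
❓❓❓❓❓❓❓❓❓❓❓❓❓
❓❓❓❓❓❓❓❓❓❓❓❓🟫
❓❓❓❓🟦🟫🟦🟫🟫🟫🟦🟦🟫
❓❓❓❓🟫⬜🟦🟩🟩🟦🟦🟦🟩
❓❓❓❓🟫🟩🔴🟫🟩🟫🟩🟫🟫
❓❓❓❓🟩🟫⬛⬜🟩🟩🟫🟦🟫
❓❓❓❓🟫🟫🟦🟦⬜🟩🟫🟫🟩
❓❓❓❓❓❓❓❓❓❓❓❓❓
❓❓❓❓❓❓❓❓❓❓❓❓❓
❓❓❓❓❓❓❓❓❓❓❓❓❓
❓❓❓❓❓❓❓❓❓❓❓❓❓

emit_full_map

❓❓❓❓❓❓❓❓❓🟦⬛🟦🟩🟫
❓❓❓❓❓❓❓❓❓🟩🟫⬛⬜🟦
❓❓❓❓❓❓❓❓❓🟩🟫🟩⬜🟦
❓❓❓❓❓❓❓❓❓🟦🟩🟫⬛🟦
❓❓❓❓❓❓❓❓🟫🟩⬛🟫🟩🟦
🟦🟫🟦🟫🟫🟫🟦🟦🟫⬜🟩🟫🟩🟫
🟫⬜🟦🟩🟩🟦🟦🟦🟩🟫🟫🟫🟩🟩
🟫🟩🔴🟫🟩🟫🟩🟫🟫🟩🟩🟦⬜🟦
🟩🟫⬛⬜🟩🟩🟫🟦🟫⬜⬜🟩🟦🟩
🟫🟫🟦🟦⬜🟩🟫🟫🟩🟦🟦🟩🟩❓

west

❓❓❓❓❓❓❓❓❓❓❓❓❓
❓❓❓❓❓❓❓❓❓❓❓❓❓
❓❓❓❓❓❓❓❓❓❓❓❓❓
❓❓❓❓❓❓❓❓❓❓❓❓❓
❓❓❓❓⬜🟦🟫🟦🟫🟫🟫🟦🟦
❓❓❓❓🟩🟫⬜🟦🟩🟩🟦🟦🟦
❓❓❓❓🟩🟫🔴🟩🟫🟩🟫🟩🟫
❓❓❓❓🟦🟩🟫⬛⬜🟩🟩🟫🟦
❓❓❓❓🟫🟫🟫🟦🟦⬜🟩🟫🟫
❓❓❓❓❓❓❓❓❓❓❓❓❓
❓❓❓❓❓❓❓❓❓❓❓❓❓
❓❓❓❓❓❓❓❓❓❓❓❓❓
❓❓❓❓❓❓❓❓❓❓❓❓❓

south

❓❓❓❓❓❓❓❓❓❓❓❓❓
❓❓❓❓❓❓❓❓❓❓❓❓❓
❓❓❓❓❓❓❓❓❓❓❓❓❓
❓❓❓❓⬜🟦🟫🟦🟫🟫🟫🟦🟦
❓❓❓❓🟩🟫⬜🟦🟩🟩🟦🟦🟦
❓❓❓❓🟩🟫🟩🟩🟫🟩🟫🟩🟫
❓❓❓❓🟦🟩🔴⬛⬜🟩🟩🟫🟦
❓❓❓❓🟫🟫🟫🟦🟦⬜🟩🟫🟫
❓❓❓❓🟫🟫🟫🟫🟫❓❓❓❓
❓❓❓❓❓❓❓❓❓❓❓❓❓
❓❓❓❓❓❓❓❓❓❓❓❓❓
❓❓❓❓❓❓❓❓❓❓❓❓❓
❓❓❓❓❓❓❓❓❓❓❓❓❓

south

❓❓❓❓❓❓❓❓❓❓❓❓❓
❓❓❓❓❓❓❓❓❓❓❓❓❓
❓❓❓❓⬜🟦🟫🟦🟫🟫🟫🟦🟦
❓❓❓❓🟩🟫⬜🟦🟩🟩🟦🟦🟦
❓❓❓❓🟩🟫🟩🟩🟫🟩🟫🟩🟫
❓❓❓❓🟦🟩🟫⬛⬜🟩🟩🟫🟦
❓❓❓❓🟫🟫🔴🟦🟦⬜🟩🟫🟫
❓❓❓❓🟫🟫🟫🟫🟫❓❓❓❓
❓❓❓❓🟩🟫⬜⬜🟩❓❓❓❓
❓❓❓❓❓❓❓❓❓❓❓❓❓
❓❓❓❓❓❓❓❓❓❓❓❓❓
❓❓❓❓❓❓❓❓❓❓❓❓❓
❓❓❓❓❓❓❓❓❓❓❓❓❓

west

❓❓❓❓❓❓❓❓❓❓❓❓❓
❓❓❓❓❓❓❓❓❓❓❓❓❓
❓❓❓❓❓⬜🟦🟫🟦🟫🟫🟫🟦
❓❓❓❓❓🟩🟫⬜🟦🟩🟩🟦🟦
❓❓❓❓🟦🟩🟫🟩🟩🟫🟩🟫🟩
❓❓❓❓🟩🟦🟩🟫⬛⬜🟩🟩🟫
❓❓❓❓⬜🟫🔴🟫🟦🟦⬜🟩🟫
❓❓❓❓🟩🟫🟫🟫🟫🟫❓❓❓
❓❓❓❓🟦🟩🟫⬜⬜🟩❓❓❓
❓❓❓❓❓❓❓❓❓❓❓❓❓
❓❓❓❓❓❓❓❓❓❓❓❓❓
❓❓❓❓❓❓❓❓❓❓❓❓❓
❓❓❓❓❓❓❓❓❓❓❓❓❓

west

❓❓❓❓❓❓❓❓❓❓❓❓❓
❓❓❓❓❓❓❓❓❓❓❓❓❓
❓❓❓❓❓❓⬜🟦🟫🟦🟫🟫🟫
❓❓❓❓❓❓🟩🟫⬜🟦🟩🟩🟦
❓❓❓❓🟦🟦🟩🟫🟩🟩🟫🟩🟫
❓❓❓❓🟫🟩🟦🟩🟫⬛⬜🟩🟩
❓❓❓❓🟫⬜🔴🟫🟫🟦🟦⬜🟩
❓❓❓❓🟫🟩🟫🟫🟫🟫🟫❓❓
❓❓❓❓🟩🟦🟩🟫⬜⬜🟩❓❓
❓❓❓❓❓❓❓❓❓❓❓❓❓
❓❓❓❓❓❓❓❓❓❓❓❓❓
❓❓❓❓❓❓❓❓❓❓❓❓❓
❓❓❓❓❓❓❓❓❓❓❓❓❓

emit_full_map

❓❓❓❓❓❓❓❓❓❓❓❓🟦⬛🟦🟩🟫
❓❓❓❓❓❓❓❓❓❓❓❓🟩🟫⬛⬜🟦
❓❓❓❓❓❓❓❓❓❓❓❓🟩🟫🟩⬜🟦
❓❓❓❓❓❓❓❓❓❓❓❓🟦🟩🟫⬛🟦
❓❓❓❓❓❓❓❓❓❓❓🟫🟩⬛🟫🟩🟦
❓❓⬜🟦🟫🟦🟫🟫🟫🟦🟦🟫⬜🟩🟫🟩🟫
❓❓🟩🟫⬜🟦🟩🟩🟦🟦🟦🟩🟫🟫🟫🟩🟩
🟦🟦🟩🟫🟩🟩🟫🟩🟫🟩🟫🟫🟩🟩🟦⬜🟦
🟫🟩🟦🟩🟫⬛⬜🟩🟩🟫🟦🟫⬜⬜🟩🟦🟩
🟫⬜🔴🟫🟫🟦🟦⬜🟩🟫🟫🟩🟦🟦🟩🟩❓
🟫🟩🟫🟫🟫🟫🟫❓❓❓❓❓❓❓❓❓❓
🟩🟦🟩🟫⬜⬜🟩❓❓❓❓❓❓❓❓❓❓


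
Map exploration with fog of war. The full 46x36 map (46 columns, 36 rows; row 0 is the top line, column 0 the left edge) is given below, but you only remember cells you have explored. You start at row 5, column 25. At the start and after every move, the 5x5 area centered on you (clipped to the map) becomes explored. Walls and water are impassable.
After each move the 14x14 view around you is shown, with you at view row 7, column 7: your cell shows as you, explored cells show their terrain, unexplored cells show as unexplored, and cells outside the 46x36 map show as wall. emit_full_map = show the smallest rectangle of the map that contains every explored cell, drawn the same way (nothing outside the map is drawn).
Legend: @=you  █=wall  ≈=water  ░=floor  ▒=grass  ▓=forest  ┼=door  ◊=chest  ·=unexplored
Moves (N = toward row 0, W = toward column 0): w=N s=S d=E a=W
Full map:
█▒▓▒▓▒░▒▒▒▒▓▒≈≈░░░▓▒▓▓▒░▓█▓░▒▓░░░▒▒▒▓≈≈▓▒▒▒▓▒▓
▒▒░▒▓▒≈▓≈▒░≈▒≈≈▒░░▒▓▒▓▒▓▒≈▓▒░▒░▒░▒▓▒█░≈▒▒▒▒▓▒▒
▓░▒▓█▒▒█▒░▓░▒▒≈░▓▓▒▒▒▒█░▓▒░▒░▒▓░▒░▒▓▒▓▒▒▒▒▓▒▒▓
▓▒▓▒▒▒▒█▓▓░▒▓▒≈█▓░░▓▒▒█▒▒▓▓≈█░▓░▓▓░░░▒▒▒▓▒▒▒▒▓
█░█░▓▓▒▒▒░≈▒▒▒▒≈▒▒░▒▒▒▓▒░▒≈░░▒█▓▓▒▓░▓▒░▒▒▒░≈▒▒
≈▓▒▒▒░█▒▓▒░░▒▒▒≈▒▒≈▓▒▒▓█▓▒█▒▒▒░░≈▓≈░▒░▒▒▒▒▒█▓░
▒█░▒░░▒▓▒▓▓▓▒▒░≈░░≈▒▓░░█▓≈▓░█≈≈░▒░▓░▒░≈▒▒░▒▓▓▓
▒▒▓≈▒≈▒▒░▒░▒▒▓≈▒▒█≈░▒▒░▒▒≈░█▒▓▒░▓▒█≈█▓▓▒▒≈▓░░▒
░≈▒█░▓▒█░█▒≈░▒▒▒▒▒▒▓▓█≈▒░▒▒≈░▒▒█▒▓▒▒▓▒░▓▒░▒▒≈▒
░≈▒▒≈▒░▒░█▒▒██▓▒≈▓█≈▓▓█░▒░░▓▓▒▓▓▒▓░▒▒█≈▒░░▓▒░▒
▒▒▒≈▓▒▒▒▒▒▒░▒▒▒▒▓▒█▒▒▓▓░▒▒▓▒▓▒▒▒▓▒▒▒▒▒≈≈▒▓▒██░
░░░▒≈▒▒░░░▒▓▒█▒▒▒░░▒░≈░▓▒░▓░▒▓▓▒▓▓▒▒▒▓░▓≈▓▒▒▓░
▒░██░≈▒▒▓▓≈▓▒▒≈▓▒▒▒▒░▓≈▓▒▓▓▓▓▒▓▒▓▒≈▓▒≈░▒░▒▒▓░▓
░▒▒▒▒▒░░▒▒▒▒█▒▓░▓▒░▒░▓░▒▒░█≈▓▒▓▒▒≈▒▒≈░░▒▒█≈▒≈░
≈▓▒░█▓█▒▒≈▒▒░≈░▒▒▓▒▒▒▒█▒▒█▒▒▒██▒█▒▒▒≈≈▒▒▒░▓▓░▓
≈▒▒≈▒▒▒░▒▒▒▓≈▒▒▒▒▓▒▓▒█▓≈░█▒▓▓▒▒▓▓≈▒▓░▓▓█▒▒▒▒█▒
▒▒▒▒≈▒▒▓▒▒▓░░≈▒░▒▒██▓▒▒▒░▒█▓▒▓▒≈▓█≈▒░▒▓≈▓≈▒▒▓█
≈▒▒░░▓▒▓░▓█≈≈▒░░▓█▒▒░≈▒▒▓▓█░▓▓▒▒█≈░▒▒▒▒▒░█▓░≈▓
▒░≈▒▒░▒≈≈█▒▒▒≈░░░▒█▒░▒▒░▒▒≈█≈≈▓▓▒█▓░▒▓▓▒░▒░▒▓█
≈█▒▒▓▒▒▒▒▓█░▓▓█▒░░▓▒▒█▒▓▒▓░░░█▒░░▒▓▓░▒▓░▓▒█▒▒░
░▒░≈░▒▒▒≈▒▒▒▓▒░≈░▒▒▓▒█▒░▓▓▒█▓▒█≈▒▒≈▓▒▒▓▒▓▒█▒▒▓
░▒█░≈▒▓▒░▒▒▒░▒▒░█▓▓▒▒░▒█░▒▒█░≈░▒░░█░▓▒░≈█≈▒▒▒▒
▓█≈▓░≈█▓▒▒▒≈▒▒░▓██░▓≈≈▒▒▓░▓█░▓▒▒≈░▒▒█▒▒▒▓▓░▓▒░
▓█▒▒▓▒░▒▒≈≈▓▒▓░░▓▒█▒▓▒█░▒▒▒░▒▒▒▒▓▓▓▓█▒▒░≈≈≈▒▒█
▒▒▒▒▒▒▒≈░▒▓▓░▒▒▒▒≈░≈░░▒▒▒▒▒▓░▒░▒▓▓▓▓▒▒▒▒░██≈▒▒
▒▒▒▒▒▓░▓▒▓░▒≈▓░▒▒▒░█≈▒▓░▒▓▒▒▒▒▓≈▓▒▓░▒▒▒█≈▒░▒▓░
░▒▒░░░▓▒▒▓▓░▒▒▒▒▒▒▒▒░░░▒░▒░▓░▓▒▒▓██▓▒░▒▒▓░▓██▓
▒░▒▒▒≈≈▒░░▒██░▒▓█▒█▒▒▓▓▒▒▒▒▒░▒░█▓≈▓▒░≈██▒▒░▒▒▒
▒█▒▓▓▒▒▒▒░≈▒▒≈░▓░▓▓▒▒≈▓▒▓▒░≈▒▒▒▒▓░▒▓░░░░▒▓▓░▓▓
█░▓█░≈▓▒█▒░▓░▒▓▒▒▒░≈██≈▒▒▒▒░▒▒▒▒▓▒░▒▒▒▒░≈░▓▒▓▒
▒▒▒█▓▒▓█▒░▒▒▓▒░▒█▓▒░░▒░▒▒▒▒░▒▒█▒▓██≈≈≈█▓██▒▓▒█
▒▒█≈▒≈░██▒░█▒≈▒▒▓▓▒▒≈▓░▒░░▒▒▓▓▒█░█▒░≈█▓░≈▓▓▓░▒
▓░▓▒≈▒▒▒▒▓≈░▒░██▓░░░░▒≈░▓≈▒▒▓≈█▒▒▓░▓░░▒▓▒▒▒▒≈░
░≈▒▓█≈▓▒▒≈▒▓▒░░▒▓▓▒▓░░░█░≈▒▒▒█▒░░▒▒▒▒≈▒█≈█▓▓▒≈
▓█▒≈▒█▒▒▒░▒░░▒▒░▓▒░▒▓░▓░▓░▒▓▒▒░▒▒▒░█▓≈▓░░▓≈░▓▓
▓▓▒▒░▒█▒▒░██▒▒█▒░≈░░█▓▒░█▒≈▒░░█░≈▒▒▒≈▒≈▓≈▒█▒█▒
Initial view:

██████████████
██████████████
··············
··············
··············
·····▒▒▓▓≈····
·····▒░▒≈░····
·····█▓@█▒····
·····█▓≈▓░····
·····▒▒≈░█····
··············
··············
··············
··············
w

██████████████
██████████████
██████████████
··············
··············
·····░▓▒░▒····
·····▒▒▓▓≈····
·····▒░@≈░····
·····█▓▒█▒····
·····█▓≈▓░····
·····▒▒≈░█····
··············
··············
··············

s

██████████████
██████████████
··············
··············
·····░▓▒░▒····
·····▒▒▓▓≈····
·····▒░▒≈░····
·····█▓@█▒····
·····█▓≈▓░····
·····▒▒≈░█····
··············
··············
··············
··············

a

██████████████
██████████████
··············
··············
······░▓▒░▒···
·····█▒▒▓▓≈···
·····▓▒░▒≈░···
·····▓█@▒█▒···
·····░█▓≈▓░···
·····░▒▒≈░█···
··············
··············
··············
··············

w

██████████████
██████████████
██████████████
··············
··············
·····█░▓▒░▒···
·····█▒▒▓▓≈···
·····▓▒@▒≈░···
·····▓█▓▒█▒···
·····░█▓≈▓░···
·····░▒▒≈░█···
··············
··············
··············

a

██████████████
██████████████
██████████████
··············
··············
·····▒█░▓▒░▒··
·····▒█▒▒▓▓≈··
·····▒▓@░▒≈░··
·····▒▓█▓▒█▒··
·····░░█▓≈▓░··
······░▒▒≈░█··
··············
··············
··············

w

██████████████
██████████████
██████████████
██████████████
··············
·····▓▒▓▒≈····
·····▒█░▓▒░▒··
·····▒█@▒▓▓≈··
·····▒▓▒░▒≈░··
·····▒▓█▓▒█▒··
·····░░█▓≈▓░··
······░▒▒≈░█··
··············
··············

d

██████████████
██████████████
██████████████
██████████████
··············
····▓▒▓▒≈▓····
····▒█░▓▒░▒···
····▒█▒@▓▓≈···
····▒▓▒░▒≈░···
····▒▓█▓▒█▒···
····░░█▓≈▓░···
·····░▒▒≈░█···
··············
··············

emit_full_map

▓▒▓▒≈▓·
▒█░▓▒░▒
▒█▒@▓▓≈
▒▓▒░▒≈░
▒▓█▓▒█▒
░░█▓≈▓░
·░▒▒≈░█

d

██████████████
██████████████
██████████████
██████████████
··············
···▓▒▓▒≈▓▒····
···▒█░▓▒░▒····
···▒█▒▒@▓≈····
···▒▓▒░▒≈░····
···▒▓█▓▒█▒····
···░░█▓≈▓░····
····░▒▒≈░█····
··············
··············

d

██████████████
██████████████
██████████████
██████████████
··············
··▓▒▓▒≈▓▒░····
··▒█░▓▒░▒░····
··▒█▒▒▓@≈█····
··▒▓▒░▒≈░░····
··▒▓█▓▒█▒▒····
··░░█▓≈▓░·····
···░▒▒≈░█·····
··············
··············

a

██████████████
██████████████
██████████████
██████████████
··············
···▓▒▓▒≈▓▒░···
···▒█░▓▒░▒░···
···▒█▒▒@▓≈█···
···▒▓▒░▒≈░░···
···▒▓█▓▒█▒▒···
···░░█▓≈▓░····
····░▒▒≈░█····
··············
··············

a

██████████████
██████████████
██████████████
██████████████
··············
····▓▒▓▒≈▓▒░··
····▒█░▓▒░▒░··
····▒█▒@▓▓≈█··
····▒▓▒░▒≈░░··
····▒▓█▓▒█▒▒··
····░░█▓≈▓░···
·····░▒▒≈░█···
··············
··············

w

██████████████
██████████████
██████████████
██████████████
██████████████
·····▒░▓█▓····
····▓▒▓▒≈▓▒░··
····▒█░@▒░▒░··
····▒█▒▒▓▓≈█··
····▒▓▒░▒≈░░··
····▒▓█▓▒█▒▒··
····░░█▓≈▓░···
·····░▒▒≈░█···
··············

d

██████████████
██████████████
██████████████
██████████████
██████████████
····▒░▓█▓░····
···▓▒▓▒≈▓▒░···
···▒█░▓@░▒░···
···▒█▒▒▓▓≈█···
···▒▓▒░▒≈░░···
···▒▓█▓▒█▒▒···
···░░█▓≈▓░····
····░▒▒≈░█····
··············

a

██████████████
██████████████
██████████████
██████████████
██████████████
·····▒░▓█▓░···
····▓▒▓▒≈▓▒░··
····▒█░@▒░▒░··
····▒█▒▒▓▓≈█··
····▒▓▒░▒≈░░··
····▒▓█▓▒█▒▒··
····░░█▓≈▓░···
·····░▒▒≈░█···
··············

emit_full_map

·▒░▓█▓░·
▓▒▓▒≈▓▒░
▒█░@▒░▒░
▒█▒▒▓▓≈█
▒▓▒░▒≈░░
▒▓█▓▒█▒▒
░░█▓≈▓░·
·░▒▒≈░█·

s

██████████████
██████████████
██████████████
██████████████
·····▒░▓█▓░···
····▓▒▓▒≈▓▒░··
····▒█░▓▒░▒░··
····▒█▒@▓▓≈█··
····▒▓▒░▒≈░░··
····▒▓█▓▒█▒▒··
····░░█▓≈▓░···
·····░▒▒≈░█···
··············
··············

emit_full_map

·▒░▓█▓░·
▓▒▓▒≈▓▒░
▒█░▓▒░▒░
▒█▒@▓▓≈█
▒▓▒░▒≈░░
▒▓█▓▒█▒▒
░░█▓≈▓░·
·░▒▒≈░█·
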